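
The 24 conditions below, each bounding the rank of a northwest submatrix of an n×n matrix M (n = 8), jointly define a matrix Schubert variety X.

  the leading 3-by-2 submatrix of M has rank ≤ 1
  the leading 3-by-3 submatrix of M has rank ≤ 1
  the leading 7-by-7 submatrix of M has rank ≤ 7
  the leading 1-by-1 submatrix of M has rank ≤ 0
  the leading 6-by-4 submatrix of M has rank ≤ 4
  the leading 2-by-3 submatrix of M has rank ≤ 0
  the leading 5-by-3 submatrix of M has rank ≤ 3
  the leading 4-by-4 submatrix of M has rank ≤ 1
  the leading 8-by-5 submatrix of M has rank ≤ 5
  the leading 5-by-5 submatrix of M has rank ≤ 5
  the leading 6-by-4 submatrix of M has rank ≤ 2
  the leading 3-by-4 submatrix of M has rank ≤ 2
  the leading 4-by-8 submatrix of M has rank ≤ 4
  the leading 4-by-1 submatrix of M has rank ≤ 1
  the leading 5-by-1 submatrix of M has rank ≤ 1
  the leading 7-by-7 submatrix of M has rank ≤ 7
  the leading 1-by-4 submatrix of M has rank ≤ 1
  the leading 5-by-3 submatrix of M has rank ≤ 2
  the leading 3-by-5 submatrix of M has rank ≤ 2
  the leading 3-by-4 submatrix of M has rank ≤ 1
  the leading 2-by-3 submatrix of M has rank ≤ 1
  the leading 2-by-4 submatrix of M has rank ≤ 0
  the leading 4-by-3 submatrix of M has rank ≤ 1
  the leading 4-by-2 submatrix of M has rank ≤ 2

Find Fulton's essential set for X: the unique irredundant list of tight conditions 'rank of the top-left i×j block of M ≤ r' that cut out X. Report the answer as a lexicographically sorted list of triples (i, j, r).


The tightest implied rank at each (i,j), from the 24 conditions:

  i=1: 0 0 0 0 1 1 1 1
  i=2: 0 0 0 0 1 2 2 2
  i=3: 1 1 1 1 2 3 3 3
  i=4: 1 1 1 1 2 3 4 4
  i=5: 1 2 2 2 3 4 5 5
  i=6: 1 2 2 2 3 4 5 6
  i=7: 1 2 3 3 4 5 6 7
  i=8: 1 2 3 4 5 6 7 8

reading off 1-entries of Δ²R: w = (5, 6, 1, 7, 2, 8, 3, 4).

3 SE-corners of the 13-cell Rothe diagram give Ess(w):

[(2, 4, 0), (4, 4, 1), (6, 4, 2)]


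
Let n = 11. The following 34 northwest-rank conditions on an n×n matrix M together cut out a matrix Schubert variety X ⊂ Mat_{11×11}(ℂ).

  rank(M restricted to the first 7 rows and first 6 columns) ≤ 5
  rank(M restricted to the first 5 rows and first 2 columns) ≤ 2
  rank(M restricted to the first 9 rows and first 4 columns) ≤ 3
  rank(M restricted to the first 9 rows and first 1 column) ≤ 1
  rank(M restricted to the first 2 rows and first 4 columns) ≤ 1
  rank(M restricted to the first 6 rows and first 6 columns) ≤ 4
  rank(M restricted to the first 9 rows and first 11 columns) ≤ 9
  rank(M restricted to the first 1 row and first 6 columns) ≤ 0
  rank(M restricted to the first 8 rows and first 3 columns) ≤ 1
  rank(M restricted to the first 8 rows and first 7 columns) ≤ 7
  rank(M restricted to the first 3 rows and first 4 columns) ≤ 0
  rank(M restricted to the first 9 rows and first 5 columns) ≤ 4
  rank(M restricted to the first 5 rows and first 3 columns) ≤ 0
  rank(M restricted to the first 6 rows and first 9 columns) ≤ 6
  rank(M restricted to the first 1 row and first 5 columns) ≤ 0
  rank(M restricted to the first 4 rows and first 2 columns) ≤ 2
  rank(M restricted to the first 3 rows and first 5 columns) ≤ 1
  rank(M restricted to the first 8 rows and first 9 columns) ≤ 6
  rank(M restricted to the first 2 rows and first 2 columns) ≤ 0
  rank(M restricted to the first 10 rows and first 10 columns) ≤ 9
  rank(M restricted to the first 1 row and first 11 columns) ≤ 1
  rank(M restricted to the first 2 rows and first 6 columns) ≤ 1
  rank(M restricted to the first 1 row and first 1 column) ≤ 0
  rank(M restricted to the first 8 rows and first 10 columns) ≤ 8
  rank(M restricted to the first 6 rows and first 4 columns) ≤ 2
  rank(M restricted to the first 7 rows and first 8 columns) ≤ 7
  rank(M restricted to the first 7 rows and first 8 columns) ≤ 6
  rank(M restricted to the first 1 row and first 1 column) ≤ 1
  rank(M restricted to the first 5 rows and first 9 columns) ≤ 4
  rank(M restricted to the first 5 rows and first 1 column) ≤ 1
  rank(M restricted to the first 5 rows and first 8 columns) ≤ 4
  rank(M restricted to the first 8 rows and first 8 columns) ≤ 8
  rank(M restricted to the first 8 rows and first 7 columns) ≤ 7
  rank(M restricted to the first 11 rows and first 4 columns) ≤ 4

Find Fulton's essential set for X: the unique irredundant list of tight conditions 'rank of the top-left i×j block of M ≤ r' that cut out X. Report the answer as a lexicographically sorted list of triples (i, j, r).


Computing R[i][j] = min implied NW-rank bound (n=11, 34 conditions):

  row 1: 0 0 0 0 0 0 1 1 1 1 1
  row 2: 0 0 0 0 1 1 2 2 2 2 2
  row 3: 0 0 0 0 1 2 3 3 3 3 3
  row 4: 0 0 0 1 2 3 4 4 4 4 4
  row 5: 0 0 0 1 2 3 4 4 4 5 5
  row 6: 1 1 1 2 3 4 5 5 5 6 6
  row 7: 1 1 1 2 3 4 5 6 6 7 7
  row 8: 1 1 1 2 3 4 5 6 6 7 8
  row 9: 1 2 2 3 4 5 6 7 7 8 9
  row 10: 1 2 3 4 5 6 7 8 8 9 10
  row 11: 1 2 3 4 5 6 7 8 9 10 11

the unique w with this rank table is (7, 5, 6, 4, 10, 1, 8, 11, 2, 3, 9).

D(w) has 27 cells with 6 SE-corners; essential set:

[(1, 6, 0), (3, 4, 0), (5, 3, 0), (5, 9, 4), (8, 3, 1), (8, 9, 6)]


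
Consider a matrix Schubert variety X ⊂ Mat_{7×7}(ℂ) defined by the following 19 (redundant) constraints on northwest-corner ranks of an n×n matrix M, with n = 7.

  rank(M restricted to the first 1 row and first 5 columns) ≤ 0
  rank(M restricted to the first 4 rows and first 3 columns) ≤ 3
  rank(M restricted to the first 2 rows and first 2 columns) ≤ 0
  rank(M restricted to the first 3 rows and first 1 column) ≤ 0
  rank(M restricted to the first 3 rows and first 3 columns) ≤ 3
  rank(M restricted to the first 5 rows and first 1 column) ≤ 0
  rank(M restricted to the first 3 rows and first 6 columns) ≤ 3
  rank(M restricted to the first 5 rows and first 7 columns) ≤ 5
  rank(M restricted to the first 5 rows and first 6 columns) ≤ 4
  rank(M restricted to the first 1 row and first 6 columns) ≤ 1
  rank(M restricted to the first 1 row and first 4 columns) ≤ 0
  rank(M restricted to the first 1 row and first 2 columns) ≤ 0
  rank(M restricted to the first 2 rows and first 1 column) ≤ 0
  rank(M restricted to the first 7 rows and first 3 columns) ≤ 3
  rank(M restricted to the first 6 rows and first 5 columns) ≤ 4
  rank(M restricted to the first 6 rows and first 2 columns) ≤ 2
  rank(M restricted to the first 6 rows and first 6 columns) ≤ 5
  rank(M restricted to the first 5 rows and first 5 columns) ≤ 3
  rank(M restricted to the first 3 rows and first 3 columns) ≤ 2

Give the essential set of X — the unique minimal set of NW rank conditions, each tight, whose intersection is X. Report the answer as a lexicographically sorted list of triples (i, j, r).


Recovering R(i,j) via the rank-extension bound from the 19 conditions:

  row 1: 0 0 0 0 0 1 1
  row 2: 0 0 1 1 1 2 2
  row 3: 0 1 2 2 2 3 3
  row 4: 0 1 2 3 3 4 4
  row 5: 0 1 2 3 3 4 5
  row 6: 1 2 3 4 4 5 6
  row 7: 1 2 3 4 5 6 7

hence w(1..7) = (6, 3, 2, 4, 7, 1, 5).

|D(w)|=11, |Ess(w)|=4:

[(1, 5, 0), (2, 2, 0), (5, 1, 0), (5, 5, 3)]


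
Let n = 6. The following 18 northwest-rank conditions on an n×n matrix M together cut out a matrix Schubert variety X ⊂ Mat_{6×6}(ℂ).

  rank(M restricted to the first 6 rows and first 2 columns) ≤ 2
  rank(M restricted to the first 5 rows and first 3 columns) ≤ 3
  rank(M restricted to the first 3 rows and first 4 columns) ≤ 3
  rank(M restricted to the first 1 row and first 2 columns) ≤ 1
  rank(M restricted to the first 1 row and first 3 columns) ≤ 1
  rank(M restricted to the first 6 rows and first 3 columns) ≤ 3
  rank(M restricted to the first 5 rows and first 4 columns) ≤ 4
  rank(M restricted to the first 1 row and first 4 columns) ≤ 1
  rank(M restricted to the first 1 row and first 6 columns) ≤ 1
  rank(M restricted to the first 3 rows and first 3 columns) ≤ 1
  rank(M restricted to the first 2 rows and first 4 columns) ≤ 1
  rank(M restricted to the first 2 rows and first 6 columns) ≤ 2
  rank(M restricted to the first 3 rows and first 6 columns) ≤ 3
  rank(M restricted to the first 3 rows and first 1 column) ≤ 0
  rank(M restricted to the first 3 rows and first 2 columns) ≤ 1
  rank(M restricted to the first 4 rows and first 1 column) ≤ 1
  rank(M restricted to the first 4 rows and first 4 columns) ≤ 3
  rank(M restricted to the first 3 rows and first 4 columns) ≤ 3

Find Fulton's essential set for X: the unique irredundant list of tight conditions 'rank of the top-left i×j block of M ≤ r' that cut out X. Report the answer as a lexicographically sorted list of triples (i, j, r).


The tightest implied rank at each (i,j), from the 18 conditions:

  i=1: 0 1 1 1 1 1
  i=2: 0 1 1 1 2 2
  i=3: 0 1 1 2 3 3
  i=4: 1 2 2 3 4 4
  i=5: 1 2 3 4 5 5
  i=6: 1 2 3 4 5 6

the unique w with this rank table is (2, 5, 4, 1, 3, 6).

|D(w)|=6, |Ess(w)|=3:

[(2, 4, 1), (3, 1, 0), (3, 3, 1)]


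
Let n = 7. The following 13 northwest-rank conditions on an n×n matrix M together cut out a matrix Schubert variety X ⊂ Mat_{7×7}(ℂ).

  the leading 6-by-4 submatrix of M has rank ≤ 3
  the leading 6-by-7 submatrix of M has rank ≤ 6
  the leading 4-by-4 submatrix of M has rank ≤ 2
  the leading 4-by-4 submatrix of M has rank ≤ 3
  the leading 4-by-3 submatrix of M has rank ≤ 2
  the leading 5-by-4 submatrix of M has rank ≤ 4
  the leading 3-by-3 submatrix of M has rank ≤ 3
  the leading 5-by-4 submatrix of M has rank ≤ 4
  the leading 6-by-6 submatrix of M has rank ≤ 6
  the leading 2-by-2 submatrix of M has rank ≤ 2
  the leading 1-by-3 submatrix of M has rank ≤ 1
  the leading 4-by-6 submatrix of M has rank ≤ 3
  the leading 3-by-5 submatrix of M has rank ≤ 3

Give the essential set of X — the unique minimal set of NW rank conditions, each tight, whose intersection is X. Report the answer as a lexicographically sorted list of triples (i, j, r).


The tightest implied rank at each (i,j), from the 13 conditions:

  i=1: 1, 1, 1, 1, 1, 1, 1
  i=2: 1, 2, 2, 2, 2, 2, 2
  i=3: 1, 2, 2, 2, 3, 3, 3
  i=4: 1, 2, 2, 2, 3, 3, 4
  i=5: 1, 2, 3, 3, 4, 4, 5
  i=6: 1, 2, 3, 3, 4, 5, 6
  i=7: 1, 2, 3, 4, 5, 6, 7

giving w = (1, 2, 5, 7, 3, 6, 4) via Δ²R.

|D(w)|=6, |Ess(w)|=3:

[(4, 4, 2), (4, 6, 3), (6, 4, 3)]


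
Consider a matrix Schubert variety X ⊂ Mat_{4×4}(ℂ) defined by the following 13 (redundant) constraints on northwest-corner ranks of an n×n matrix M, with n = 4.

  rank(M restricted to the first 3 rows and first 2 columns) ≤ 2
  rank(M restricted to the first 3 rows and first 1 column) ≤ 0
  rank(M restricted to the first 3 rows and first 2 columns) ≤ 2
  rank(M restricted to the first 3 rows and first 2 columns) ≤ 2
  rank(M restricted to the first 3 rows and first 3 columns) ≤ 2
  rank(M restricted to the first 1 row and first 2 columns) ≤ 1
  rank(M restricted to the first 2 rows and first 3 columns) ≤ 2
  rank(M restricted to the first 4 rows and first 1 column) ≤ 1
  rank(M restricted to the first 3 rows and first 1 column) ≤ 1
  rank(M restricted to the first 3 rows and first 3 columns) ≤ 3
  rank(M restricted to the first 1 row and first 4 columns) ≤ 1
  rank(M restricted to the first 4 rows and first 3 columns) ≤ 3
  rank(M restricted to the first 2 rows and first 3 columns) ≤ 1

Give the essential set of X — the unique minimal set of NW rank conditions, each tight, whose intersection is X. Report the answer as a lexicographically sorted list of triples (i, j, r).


Rank table r_w(4×4) implied by the 13 constraints:

  0 | 1 | 1 | 1
  0 | 1 | 1 | 2
  0 | 1 | 2 | 3
  1 | 2 | 3 | 4

second differences of R give the permutation w = (2, 4, 3, 1).

2 SE-corners of the 4-cell Rothe diagram give Ess(w):

[(2, 3, 1), (3, 1, 0)]


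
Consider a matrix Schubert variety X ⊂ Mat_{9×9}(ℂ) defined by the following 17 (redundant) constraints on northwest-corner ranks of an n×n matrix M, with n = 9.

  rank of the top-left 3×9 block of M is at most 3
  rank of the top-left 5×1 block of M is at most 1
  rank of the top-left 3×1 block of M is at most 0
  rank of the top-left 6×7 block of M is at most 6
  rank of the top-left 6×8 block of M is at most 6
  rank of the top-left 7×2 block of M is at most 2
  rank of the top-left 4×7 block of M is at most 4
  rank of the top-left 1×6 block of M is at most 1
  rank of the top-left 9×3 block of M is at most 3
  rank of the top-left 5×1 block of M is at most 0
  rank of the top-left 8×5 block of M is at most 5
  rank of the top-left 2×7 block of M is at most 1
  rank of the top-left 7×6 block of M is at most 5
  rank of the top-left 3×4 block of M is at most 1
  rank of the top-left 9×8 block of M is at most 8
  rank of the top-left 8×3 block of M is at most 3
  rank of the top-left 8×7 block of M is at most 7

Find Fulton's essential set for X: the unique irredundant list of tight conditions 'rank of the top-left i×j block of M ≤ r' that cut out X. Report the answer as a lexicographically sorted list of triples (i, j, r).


Computing R[i][j] = min implied NW-rank bound (n=9, 17 conditions):

  R[1]: 0  1  1  1  1  1  1  1  1
  R[2]: 0  1  1  1  1  1  1  2  2
  R[3]: 0  1  1  1  2  2  2  3  3
  R[4]: 0  1  2  2  3  3  3  4  4
  R[5]: 0  1  2  3  4  4  4  5  5
  R[6]: 1  2  3  4  5  5  5  6  6
  R[7]: 1  2  3  4  5  5  6  7  7
  R[8]: 1  2  3  4  5  6  7  8  8
  R[9]: 1  2  3  4  5  6  7  8  9

so w = (2, 8, 5, 3, 4, 1, 7, 6, 9).

Rothe diagram D(w) (13 cells), 4 SE-corners (essential conditions):

[(2, 7, 1), (3, 4, 1), (5, 1, 0), (7, 6, 5)]


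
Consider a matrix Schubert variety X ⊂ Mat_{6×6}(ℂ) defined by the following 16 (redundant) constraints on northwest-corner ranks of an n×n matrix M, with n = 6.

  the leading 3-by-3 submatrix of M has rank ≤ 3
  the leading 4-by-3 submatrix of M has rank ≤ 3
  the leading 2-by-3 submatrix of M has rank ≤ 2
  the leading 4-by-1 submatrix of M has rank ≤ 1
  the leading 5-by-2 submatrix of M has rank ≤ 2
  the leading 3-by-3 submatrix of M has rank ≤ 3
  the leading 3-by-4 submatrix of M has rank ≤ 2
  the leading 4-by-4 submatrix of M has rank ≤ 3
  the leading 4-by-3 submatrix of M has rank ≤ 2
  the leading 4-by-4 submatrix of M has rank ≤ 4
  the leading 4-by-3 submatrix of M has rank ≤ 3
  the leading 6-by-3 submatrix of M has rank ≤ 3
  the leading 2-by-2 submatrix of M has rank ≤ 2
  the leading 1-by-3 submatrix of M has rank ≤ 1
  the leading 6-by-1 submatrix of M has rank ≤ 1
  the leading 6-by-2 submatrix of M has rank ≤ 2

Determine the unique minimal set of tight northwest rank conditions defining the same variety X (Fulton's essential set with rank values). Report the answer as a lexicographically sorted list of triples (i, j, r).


Recovering R(i,j) via the rank-extension bound from the 16 conditions:

  1, 1, 1, 1, 1, 1
  1, 2, 2, 2, 2, 2
  1, 2, 2, 2, 3, 3
  1, 2, 2, 3, 4, 4
  1, 2, 3, 4, 5, 5
  1, 2, 3, 4, 5, 6

so w = (1, 2, 5, 4, 3, 6).

ℓ(w)=3; the 2 essential cells (i,j,r):

[(3, 4, 2), (4, 3, 2)]


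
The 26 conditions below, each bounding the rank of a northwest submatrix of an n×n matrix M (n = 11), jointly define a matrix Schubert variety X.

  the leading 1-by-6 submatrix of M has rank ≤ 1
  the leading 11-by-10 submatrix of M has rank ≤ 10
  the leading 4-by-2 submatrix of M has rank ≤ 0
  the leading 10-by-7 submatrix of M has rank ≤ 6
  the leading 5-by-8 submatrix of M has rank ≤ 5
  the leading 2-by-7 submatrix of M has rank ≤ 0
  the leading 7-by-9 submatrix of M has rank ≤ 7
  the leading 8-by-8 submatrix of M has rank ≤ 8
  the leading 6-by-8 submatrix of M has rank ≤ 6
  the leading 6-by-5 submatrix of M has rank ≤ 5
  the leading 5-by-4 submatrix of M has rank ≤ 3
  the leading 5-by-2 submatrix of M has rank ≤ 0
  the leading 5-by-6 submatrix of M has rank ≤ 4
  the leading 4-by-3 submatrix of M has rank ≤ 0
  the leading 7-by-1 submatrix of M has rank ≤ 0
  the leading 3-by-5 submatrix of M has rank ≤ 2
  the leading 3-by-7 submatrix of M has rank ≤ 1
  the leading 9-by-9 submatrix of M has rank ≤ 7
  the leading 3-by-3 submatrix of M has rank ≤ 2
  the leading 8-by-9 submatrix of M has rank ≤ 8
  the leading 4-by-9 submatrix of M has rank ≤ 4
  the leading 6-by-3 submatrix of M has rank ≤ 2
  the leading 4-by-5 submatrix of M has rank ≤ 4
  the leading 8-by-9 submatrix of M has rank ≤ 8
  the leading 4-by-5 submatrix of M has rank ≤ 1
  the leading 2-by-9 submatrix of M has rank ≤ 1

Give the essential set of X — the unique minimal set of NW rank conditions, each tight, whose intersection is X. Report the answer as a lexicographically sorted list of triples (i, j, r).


Rank table r_w(11×11) implied by the 26 constraints:

  0  0  0  0  0  0  0  1  1  1  1
  0  0  0  0  0  0  0  1  1  2  2
  0  0  0  1  1  1  1  2  2  3  3
  0  0  0  1  1  2  2  3  3  4  4
  0  0  1  2  2  3  3  4  4  5  5
  0  1  2  3  3  4  4  5  5  6  6
  0  1  2  3  4  5  5  6  6  7  7
  1  2  3  4  5  6  6  7  7  8  8
  1  2  3  4  5  6  6  7  7  8  9
  1  2  3  4  5  6  6  7  8  9  10
  1  2  3  4  5  6  7  8  9  10  11

so w = (8, 10, 4, 6, 3, 2, 5, 1, 11, 9, 7).

Rothe diagram D(w) (29 cells), 8 SE-corners (essential conditions):

[(2, 7, 0), (2, 9, 1), (4, 3, 0), (4, 5, 1), (5, 2, 0), (7, 1, 0), (9, 9, 7), (10, 7, 6)]


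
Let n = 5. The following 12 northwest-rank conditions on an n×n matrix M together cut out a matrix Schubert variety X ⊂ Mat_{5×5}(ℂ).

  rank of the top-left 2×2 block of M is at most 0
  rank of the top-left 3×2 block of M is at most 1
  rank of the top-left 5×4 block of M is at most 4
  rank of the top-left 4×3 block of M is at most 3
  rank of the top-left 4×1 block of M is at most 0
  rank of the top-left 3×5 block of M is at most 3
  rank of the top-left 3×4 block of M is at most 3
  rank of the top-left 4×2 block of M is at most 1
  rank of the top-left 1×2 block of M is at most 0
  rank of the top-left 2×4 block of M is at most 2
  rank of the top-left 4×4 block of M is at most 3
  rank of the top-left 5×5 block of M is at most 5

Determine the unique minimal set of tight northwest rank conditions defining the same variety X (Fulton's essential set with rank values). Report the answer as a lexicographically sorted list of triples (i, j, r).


Recovering R(i,j) via the rank-extension bound from the 12 conditions:

  R[1]: 0 0 1 1 1
  R[2]: 0 0 1 2 2
  R[3]: 0 1 2 3 3
  R[4]: 0 1 2 3 4
  R[5]: 1 2 3 4 5

so w = (3, 4, 2, 5, 1).

|D(w)|=6, |Ess(w)|=2:

[(2, 2, 0), (4, 1, 0)]


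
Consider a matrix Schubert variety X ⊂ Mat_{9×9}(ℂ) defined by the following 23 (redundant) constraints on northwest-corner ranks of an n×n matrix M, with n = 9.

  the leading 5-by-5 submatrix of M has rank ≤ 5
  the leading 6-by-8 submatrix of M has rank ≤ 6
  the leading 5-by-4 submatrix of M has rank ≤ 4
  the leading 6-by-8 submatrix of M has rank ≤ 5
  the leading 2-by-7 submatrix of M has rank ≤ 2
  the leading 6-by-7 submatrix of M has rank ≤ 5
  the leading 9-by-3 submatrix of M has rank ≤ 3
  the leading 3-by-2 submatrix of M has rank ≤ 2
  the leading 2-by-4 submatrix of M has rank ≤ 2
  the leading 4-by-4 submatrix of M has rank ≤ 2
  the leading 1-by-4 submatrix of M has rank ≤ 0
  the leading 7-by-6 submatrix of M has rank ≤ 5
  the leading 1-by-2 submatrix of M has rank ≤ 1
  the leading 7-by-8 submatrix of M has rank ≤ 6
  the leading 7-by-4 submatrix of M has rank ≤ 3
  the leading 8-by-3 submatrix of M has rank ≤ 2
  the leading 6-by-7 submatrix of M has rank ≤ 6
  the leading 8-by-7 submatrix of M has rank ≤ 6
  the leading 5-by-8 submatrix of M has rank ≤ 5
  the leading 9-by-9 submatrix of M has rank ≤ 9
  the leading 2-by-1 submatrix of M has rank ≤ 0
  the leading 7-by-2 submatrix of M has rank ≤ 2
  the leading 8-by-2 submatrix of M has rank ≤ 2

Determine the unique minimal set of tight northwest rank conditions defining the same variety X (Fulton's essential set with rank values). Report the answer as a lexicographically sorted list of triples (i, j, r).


Recovering R(i,j) via the rank-extension bound from the 23 conditions:

  0 | 0 | 0 | 0 | 1 | 1 | 1 | 1 | 1
  0 | 1 | 1 | 1 | 2 | 2 | 2 | 2 | 2
  1 | 2 | 2 | 2 | 3 | 3 | 3 | 3 | 3
  1 | 2 | 2 | 2 | 3 | 4 | 4 | 4 | 4
  1 | 2 | 2 | 3 | 4 | 5 | 5 | 5 | 5
  1 | 2 | 2 | 3 | 4 | 5 | 5 | 5 | 6
  1 | 2 | 2 | 3 | 4 | 5 | 6 | 6 | 7
  1 | 2 | 2 | 3 | 4 | 5 | 6 | 7 | 8
  1 | 2 | 3 | 4 | 5 | 6 | 7 | 8 | 9

hence w(1..9) = (5, 2, 1, 6, 4, 9, 7, 8, 3).

5 SE-corners of the 13-cell Rothe diagram give Ess(w):

[(1, 4, 0), (2, 1, 0), (4, 4, 2), (6, 8, 5), (8, 3, 2)]


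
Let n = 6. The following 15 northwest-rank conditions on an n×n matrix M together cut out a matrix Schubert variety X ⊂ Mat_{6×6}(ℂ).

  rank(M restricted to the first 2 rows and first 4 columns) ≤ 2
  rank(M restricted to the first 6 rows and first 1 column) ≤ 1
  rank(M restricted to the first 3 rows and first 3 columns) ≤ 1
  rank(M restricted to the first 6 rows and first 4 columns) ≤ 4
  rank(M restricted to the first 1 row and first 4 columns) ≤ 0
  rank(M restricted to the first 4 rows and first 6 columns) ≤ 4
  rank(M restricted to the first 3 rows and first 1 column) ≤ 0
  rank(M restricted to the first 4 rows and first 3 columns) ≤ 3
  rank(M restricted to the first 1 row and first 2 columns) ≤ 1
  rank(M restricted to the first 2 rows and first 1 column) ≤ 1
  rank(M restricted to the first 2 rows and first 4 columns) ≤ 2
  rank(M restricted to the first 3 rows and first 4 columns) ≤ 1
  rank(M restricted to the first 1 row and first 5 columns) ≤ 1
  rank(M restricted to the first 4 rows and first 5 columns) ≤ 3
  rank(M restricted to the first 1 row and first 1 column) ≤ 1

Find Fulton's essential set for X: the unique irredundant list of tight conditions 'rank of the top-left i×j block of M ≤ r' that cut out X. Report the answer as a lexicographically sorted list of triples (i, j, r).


The tightest implied rank at each (i,j), from the 15 conditions:

  R[1]: 0 0 0 0 1 1
  R[2]: 0 1 1 1 2 2
  R[3]: 0 1 1 1 2 3
  R[4]: 1 2 2 2 3 4
  R[5]: 1 2 3 3 4 5
  R[6]: 1 2 3 4 5 6

reading off 1-entries of Δ²R: w = (5, 2, 6, 1, 3, 4).

Fulton essential set (3 of the 8 Rothe cells):

[(1, 4, 0), (3, 1, 0), (3, 4, 1)]


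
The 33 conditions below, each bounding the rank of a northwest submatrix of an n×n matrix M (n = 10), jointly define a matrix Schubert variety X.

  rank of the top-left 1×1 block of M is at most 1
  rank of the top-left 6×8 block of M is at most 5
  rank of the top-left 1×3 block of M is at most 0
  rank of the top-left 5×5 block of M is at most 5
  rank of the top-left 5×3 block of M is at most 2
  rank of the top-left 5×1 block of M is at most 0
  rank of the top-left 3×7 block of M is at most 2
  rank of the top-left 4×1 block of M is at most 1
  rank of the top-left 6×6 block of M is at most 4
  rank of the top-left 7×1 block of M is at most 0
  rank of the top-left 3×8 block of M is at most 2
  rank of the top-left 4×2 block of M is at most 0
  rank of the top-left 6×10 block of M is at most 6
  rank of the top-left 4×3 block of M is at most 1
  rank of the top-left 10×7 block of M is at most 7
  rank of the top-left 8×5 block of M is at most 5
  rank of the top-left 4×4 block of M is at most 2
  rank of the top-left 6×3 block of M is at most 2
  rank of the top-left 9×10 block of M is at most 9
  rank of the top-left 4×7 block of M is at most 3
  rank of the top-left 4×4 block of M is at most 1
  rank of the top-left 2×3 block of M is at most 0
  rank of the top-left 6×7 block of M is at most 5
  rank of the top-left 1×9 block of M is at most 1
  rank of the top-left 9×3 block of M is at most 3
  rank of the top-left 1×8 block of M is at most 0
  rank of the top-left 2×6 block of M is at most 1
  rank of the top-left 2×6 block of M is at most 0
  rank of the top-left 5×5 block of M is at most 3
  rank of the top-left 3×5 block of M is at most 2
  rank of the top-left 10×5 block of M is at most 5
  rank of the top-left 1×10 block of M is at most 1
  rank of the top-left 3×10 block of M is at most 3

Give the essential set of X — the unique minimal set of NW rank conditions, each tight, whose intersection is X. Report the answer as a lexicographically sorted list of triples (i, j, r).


Rank table r_w(10×10) implied by the 33 constraints:

  R[1]: 0  0  0  0  0  0  0  0  1  1
  R[2]: 0  0  0  0  0  0  1  1  2  2
  R[3]: 0  0  1  1  1  1  2  2  3  3
  R[4]: 0  0  1  1  2  2  3  3  4  4
  R[5]: 0  1  2  2  3  3  4  4  5  5
  R[6]: 0  1  2  3  4  4  5  5  6  6
  R[7]: 0  1  2  3  4  5  6  6  7  7
  R[8]: 1  2  3  4  5  6  7  7  8  8
  R[9]: 1  2  3  4  5  6  7  8  9  9
  R[10]: 1  2  3  4  5  6  7  8  9  10

the unique w with this rank table is (9, 7, 3, 5, 2, 4, 6, 1, 8, 10).

|D(w)|=22, |Ess(w)|=5:

[(1, 8, 0), (2, 6, 0), (4, 2, 0), (4, 4, 1), (7, 1, 0)]


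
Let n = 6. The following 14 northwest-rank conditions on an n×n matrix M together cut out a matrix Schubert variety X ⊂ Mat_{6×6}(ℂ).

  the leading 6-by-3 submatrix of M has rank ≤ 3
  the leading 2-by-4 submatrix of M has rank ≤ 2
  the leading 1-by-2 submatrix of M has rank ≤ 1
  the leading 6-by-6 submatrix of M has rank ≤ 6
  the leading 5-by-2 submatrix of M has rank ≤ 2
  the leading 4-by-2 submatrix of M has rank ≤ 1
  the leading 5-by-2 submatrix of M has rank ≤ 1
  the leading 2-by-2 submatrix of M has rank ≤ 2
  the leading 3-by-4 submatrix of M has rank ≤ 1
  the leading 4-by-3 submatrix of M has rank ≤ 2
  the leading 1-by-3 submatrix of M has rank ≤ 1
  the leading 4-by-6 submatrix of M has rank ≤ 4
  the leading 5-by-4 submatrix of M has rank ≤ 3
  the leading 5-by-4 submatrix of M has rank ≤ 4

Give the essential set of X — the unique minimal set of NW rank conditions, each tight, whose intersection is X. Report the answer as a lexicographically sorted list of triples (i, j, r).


Reconstructing r_w from the 14 given conditions:

  R[1]: 1 | 1 | 1 | 1 | 1 | 1
  R[2]: 1 | 1 | 1 | 1 | 2 | 2
  R[3]: 1 | 1 | 1 | 1 | 2 | 3
  R[4]: 1 | 1 | 2 | 2 | 3 | 4
  R[5]: 1 | 1 | 2 | 3 | 4 | 5
  R[6]: 1 | 2 | 3 | 4 | 5 | 6

the unique w with this rank table is (1, 5, 6, 3, 4, 2).

ℓ(w)=8; the 2 essential cells (i,j,r):

[(3, 4, 1), (5, 2, 1)]


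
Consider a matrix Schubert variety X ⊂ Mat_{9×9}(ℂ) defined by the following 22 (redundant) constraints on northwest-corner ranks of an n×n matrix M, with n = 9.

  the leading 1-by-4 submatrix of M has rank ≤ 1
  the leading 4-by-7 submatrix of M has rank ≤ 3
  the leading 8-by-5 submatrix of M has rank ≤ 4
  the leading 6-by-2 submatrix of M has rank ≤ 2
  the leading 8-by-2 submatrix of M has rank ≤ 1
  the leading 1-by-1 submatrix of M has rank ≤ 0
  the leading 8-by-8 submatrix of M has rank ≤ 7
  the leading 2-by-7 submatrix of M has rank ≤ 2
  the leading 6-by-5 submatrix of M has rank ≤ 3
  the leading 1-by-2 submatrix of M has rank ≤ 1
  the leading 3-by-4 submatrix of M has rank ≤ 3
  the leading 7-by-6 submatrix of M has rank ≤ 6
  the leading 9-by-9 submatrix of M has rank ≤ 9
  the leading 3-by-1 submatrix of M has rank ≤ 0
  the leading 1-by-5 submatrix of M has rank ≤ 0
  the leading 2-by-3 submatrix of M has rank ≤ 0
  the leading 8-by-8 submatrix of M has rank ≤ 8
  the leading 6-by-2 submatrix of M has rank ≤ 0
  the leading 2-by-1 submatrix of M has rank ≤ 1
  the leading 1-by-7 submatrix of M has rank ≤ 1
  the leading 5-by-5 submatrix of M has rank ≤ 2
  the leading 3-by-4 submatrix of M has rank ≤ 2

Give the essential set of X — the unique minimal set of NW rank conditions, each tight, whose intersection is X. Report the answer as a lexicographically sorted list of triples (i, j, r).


Computing R[i][j] = min implied NW-rank bound (n=9, 22 conditions):

  0 0 0 0 0 1 1 1 1
  0 0 0 1 1 2 2 2 2
  0 0 1 2 2 3 3 3 3
  0 0 1 2 2 3 3 4 4
  0 0 1 2 2 3 4 5 5
  0 0 1 2 3 4 5 6 6
  1 1 2 3 4 5 6 7 7
  1 1 2 3 4 5 6 7 8
  1 2 3 4 5 6 7 8 9

so w = (6, 4, 3, 8, 7, 5, 1, 9, 2).

6 SE-corners of the 20-cell Rothe diagram give Ess(w):

[(1, 5, 0), (2, 3, 0), (4, 7, 3), (5, 5, 2), (6, 2, 0), (8, 2, 1)]


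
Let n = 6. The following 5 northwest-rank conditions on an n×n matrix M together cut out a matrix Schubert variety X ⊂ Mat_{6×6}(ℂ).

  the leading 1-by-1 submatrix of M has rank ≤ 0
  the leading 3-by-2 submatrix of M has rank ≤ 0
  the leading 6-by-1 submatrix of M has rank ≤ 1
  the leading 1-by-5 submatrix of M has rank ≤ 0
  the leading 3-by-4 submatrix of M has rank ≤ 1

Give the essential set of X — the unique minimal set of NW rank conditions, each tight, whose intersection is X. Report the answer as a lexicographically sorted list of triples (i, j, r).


Propagating the 5 rank bounds to every northwest block:

  row 1: 0 0 0 0 0 1
  row 2: 0 0 1 1 1 2
  row 3: 0 0 1 1 2 3
  row 4: 1 1 2 2 3 4
  row 5: 1 2 3 3 4 5
  row 6: 1 2 3 4 5 6

hence w(1..6) = (6, 3, 5, 1, 2, 4).

Fulton essential set (3 of the 10 Rothe cells):

[(1, 5, 0), (3, 2, 0), (3, 4, 1)]


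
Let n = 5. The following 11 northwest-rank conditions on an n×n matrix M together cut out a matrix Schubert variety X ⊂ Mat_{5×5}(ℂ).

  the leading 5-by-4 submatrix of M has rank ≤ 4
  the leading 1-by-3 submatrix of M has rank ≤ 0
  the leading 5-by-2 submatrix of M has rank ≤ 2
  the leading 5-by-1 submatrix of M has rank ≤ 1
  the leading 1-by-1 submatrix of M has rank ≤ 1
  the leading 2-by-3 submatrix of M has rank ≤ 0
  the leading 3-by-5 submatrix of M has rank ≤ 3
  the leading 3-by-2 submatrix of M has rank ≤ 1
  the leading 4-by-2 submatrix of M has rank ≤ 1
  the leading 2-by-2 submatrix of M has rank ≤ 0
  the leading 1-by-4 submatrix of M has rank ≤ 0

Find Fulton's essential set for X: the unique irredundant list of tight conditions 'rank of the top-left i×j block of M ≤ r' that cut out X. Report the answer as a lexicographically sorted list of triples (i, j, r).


Reconstructing r_w from the 11 given conditions:

  i=1: 0  0  0  0  1
  i=2: 0  0  0  1  2
  i=3: 1  1  1  2  3
  i=4: 1  1  2  3  4
  i=5: 1  2  3  4  5

the unique w with this rank table is (5, 4, 1, 3, 2).

Rothe diagram D(w) (8 cells), 3 SE-corners (essential conditions):

[(1, 4, 0), (2, 3, 0), (4, 2, 1)]


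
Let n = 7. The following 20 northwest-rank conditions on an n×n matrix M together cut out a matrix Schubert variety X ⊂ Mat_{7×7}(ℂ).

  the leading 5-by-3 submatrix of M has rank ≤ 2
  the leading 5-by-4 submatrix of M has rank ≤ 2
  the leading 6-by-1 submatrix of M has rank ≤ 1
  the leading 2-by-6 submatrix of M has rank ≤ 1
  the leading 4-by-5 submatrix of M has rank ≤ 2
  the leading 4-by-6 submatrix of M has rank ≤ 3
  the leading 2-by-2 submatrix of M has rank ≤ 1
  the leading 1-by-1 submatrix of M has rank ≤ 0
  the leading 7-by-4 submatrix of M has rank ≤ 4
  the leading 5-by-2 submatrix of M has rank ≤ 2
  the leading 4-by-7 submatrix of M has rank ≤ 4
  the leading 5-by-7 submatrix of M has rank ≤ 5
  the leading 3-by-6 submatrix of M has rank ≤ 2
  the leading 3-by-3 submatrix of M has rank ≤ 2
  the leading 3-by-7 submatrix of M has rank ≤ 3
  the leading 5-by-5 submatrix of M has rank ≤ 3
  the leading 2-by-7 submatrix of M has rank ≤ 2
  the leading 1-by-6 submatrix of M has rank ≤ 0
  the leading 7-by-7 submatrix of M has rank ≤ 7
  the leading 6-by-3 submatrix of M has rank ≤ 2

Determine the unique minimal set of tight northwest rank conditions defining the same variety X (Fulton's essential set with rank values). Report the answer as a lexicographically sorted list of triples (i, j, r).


Computing R[i][j] = min implied NW-rank bound (n=7, 20 conditions):

  0 | 0 | 0 | 0 | 0 | 0 | 1
  1 | 1 | 1 | 1 | 1 | 1 | 2
  1 | 2 | 2 | 2 | 2 | 2 | 3
  1 | 2 | 2 | 2 | 2 | 3 | 4
  1 | 2 | 2 | 2 | 3 | 4 | 5
  1 | 2 | 2 | 3 | 4 | 5 | 6
  1 | 2 | 3 | 4 | 5 | 6 | 7

giving w = (7, 1, 2, 6, 5, 4, 3) via Δ²R.

|D(w)|=12, |Ess(w)|=4:

[(1, 6, 0), (4, 5, 2), (5, 4, 2), (6, 3, 2)]


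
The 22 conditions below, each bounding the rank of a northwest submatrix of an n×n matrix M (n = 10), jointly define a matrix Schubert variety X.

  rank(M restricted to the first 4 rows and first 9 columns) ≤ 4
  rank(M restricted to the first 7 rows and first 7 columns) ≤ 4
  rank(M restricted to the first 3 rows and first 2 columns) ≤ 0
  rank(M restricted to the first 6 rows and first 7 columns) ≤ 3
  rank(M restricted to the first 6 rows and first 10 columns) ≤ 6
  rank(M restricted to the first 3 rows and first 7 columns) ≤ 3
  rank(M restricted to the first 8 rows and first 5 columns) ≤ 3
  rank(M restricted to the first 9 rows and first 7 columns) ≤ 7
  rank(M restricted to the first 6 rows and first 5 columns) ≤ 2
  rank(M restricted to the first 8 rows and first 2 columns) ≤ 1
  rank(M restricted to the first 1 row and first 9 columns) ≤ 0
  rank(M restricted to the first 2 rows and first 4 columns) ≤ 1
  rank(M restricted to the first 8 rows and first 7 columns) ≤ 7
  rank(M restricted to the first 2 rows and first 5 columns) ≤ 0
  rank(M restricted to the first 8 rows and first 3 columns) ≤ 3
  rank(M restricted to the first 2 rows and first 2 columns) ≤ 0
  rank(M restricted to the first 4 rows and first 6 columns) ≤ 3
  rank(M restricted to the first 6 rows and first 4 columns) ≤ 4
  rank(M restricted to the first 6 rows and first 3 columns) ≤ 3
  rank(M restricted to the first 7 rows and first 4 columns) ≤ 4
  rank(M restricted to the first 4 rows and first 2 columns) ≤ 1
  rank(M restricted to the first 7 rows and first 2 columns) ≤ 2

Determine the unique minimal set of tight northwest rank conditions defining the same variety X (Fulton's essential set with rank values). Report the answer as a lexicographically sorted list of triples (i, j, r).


Rank table r_w(10×10) implied by the 22 constraints:

  row 1: 0 0 0 0 0 0 0 0 0 1
  row 2: 0 0 0 0 0 1 1 1 1 2
  row 3: 0 0 1 1 1 2 2 2 2 3
  row 4: 1 1 2 2 2 3 3 3 3 4
  row 5: 1 1 2 2 2 3 3 4 4 5
  row 6: 1 1 2 2 2 3 3 4 5 6
  row 7: 1 1 2 3 3 4 4 5 6 7
  row 8: 1 1 2 3 3 4 5 6 7 8
  row 9: 1 2 3 4 4 5 6 7 8 9
  row 10: 1 2 3 4 5 6 7 8 9 10

reading off 1-entries of Δ²R: w = (10, 6, 3, 1, 8, 9, 4, 7, 2, 5).

|D(w)|=27, |Ess(w)|=7:

[(1, 9, 0), (2, 5, 0), (3, 2, 0), (6, 5, 2), (6, 7, 3), (8, 2, 1), (8, 5, 3)]


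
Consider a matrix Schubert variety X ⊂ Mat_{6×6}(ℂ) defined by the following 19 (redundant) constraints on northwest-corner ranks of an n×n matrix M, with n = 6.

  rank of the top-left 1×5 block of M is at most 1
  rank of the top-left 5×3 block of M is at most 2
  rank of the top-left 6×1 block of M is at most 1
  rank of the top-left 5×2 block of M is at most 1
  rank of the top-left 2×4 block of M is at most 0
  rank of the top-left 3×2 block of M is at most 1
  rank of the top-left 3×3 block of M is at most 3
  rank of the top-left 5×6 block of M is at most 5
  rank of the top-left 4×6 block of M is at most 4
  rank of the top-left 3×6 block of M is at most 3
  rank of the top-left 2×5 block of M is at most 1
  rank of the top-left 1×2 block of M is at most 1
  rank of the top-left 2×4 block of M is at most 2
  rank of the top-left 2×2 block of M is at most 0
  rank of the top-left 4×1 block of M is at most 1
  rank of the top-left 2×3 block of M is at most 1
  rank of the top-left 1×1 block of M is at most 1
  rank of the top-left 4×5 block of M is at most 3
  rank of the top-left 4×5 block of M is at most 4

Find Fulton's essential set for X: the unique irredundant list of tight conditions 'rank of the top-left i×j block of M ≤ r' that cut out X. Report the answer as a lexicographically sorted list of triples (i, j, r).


Recovering R(i,j) via the rank-extension bound from the 19 conditions:

  R[1]: 0 | 0 | 0 | 0 | 1 | 1
  R[2]: 0 | 0 | 0 | 0 | 1 | 2
  R[3]: 1 | 1 | 1 | 1 | 2 | 3
  R[4]: 1 | 1 | 2 | 2 | 3 | 4
  R[5]: 1 | 1 | 2 | 3 | 4 | 5
  R[6]: 1 | 2 | 3 | 4 | 5 | 6

hence w(1..6) = (5, 6, 1, 3, 4, 2).

Fulton essential set (2 of the 10 Rothe cells):

[(2, 4, 0), (5, 2, 1)]


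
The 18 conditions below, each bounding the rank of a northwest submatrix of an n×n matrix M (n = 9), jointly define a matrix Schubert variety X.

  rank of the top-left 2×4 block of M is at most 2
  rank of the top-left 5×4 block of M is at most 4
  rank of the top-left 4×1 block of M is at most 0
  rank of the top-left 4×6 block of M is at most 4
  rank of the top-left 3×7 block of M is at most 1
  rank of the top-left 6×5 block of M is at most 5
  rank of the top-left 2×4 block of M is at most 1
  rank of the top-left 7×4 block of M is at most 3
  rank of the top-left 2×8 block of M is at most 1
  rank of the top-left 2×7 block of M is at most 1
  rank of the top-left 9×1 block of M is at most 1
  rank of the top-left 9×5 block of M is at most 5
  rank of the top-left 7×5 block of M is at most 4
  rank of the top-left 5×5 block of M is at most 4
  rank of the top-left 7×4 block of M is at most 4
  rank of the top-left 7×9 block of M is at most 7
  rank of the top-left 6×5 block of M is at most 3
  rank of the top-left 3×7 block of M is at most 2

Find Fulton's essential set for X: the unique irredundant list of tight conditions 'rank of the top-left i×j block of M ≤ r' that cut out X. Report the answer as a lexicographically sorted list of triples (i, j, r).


Rank table r_w(9×9) implied by the 18 constraints:

  R[1]: 0 | 1 | 1 | 1 | 1 | 1 | 1 | 1 | 1
  R[2]: 0 | 1 | 1 | 1 | 1 | 1 | 1 | 1 | 2
  R[3]: 0 | 1 | 1 | 1 | 1 | 1 | 1 | 2 | 3
  R[4]: 0 | 1 | 2 | 2 | 2 | 2 | 2 | 3 | 4
  R[5]: 1 | 2 | 3 | 3 | 3 | 3 | 3 | 4 | 5
  R[6]: 1 | 2 | 3 | 3 | 3 | 4 | 4 | 5 | 6
  R[7]: 1 | 2 | 3 | 3 | 4 | 5 | 5 | 6 | 7
  R[8]: 1 | 2 | 3 | 4 | 5 | 6 | 6 | 7 | 8
  R[9]: 1 | 2 | 3 | 4 | 5 | 6 | 7 | 8 | 9

so w = (2, 9, 8, 3, 1, 6, 5, 4, 7).

Fulton essential set (5 of the 18 Rothe cells):

[(2, 8, 1), (3, 7, 1), (4, 1, 0), (6, 5, 3), (7, 4, 3)]


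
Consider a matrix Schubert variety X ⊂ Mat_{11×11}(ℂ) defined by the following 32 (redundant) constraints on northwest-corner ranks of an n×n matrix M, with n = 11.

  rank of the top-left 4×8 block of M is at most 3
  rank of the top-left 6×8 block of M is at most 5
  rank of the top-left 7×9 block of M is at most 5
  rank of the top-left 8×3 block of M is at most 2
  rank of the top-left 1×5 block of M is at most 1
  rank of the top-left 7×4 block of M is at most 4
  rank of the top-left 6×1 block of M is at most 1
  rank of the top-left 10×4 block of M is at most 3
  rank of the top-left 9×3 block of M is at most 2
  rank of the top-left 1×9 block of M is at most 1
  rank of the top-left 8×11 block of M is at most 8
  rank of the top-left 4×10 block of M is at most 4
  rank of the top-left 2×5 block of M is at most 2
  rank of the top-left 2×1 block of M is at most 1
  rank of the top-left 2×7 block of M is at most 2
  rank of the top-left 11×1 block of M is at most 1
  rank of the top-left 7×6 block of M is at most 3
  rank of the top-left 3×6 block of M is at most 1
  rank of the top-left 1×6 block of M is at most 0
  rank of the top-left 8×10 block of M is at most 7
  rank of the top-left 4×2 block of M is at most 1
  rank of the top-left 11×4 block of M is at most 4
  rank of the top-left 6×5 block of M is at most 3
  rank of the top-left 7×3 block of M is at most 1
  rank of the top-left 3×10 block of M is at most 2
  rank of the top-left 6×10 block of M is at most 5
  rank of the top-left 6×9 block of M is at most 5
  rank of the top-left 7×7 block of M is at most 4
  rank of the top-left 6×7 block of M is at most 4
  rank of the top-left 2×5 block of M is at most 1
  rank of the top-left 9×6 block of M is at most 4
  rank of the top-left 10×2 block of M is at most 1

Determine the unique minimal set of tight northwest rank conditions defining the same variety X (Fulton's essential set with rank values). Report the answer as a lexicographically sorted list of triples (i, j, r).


Recovering R(i,j) via the rank-extension bound from the 32 conditions:

  row 1: 0, 0, 0, 0, 0, 0, 1, 1, 1, 1, 1
  row 2: 1, 1, 1, 1, 1, 1, 2, 2, 2, 2, 2
  row 3: 1, 1, 1, 1, 1, 1, 2, 2, 2, 2, 3
  row 4: 1, 1, 1, 2, 2, 2, 3, 3, 3, 3, 4
  row 5: 1, 1, 1, 2, 3, 3, 4, 4, 4, 4, 5
  row 6: 1, 1, 1, 2, 3, 3, 4, 5, 5, 5, 6
  row 7: 1, 1, 1, 2, 3, 3, 4, 5, 5, 6, 7
  row 8: 1, 1, 2, 3, 4, 4, 5, 6, 6, 7, 8
  row 9: 1, 1, 2, 3, 4, 4, 5, 6, 7, 8, 9
  row 10: 1, 1, 2, 3, 4, 5, 6, 7, 8, 9, 10
  row 11: 1, 2, 3, 4, 5, 6, 7, 8, 9, 10, 11

giving w = (7, 1, 11, 4, 5, 8, 10, 3, 9, 6, 2) via Δ²R.

Fulton essential set (8 of the 29 Rothe cells):

[(1, 6, 0), (3, 6, 1), (3, 10, 2), (7, 3, 1), (7, 6, 3), (7, 9, 5), (9, 6, 4), (10, 2, 1)]
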